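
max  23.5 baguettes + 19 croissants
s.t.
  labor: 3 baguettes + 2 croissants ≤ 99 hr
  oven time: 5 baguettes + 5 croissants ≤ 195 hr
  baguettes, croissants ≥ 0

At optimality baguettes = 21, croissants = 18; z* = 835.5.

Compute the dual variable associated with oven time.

Both labor and oven time are binding at x*.
Dual feasibility on the basic columns requires 3·y_labor + 5·y_oven time = 23.5, 2·y_labor + 5·y_oven time = 19.
Solving: y_labor = 4.5, y_oven time = 2.
Shadow price of oven time = 2.

2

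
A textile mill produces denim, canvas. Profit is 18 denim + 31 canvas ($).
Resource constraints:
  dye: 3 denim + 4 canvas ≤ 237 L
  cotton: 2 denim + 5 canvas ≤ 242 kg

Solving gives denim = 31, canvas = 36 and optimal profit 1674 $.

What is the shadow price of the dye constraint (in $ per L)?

4

At the optimum: dye uses 237 of 237 (binding); cotton uses 242 of 242 (binding).
From A_Bᵀ y = c: 3·y_dye + 2·y_cotton = 18; 4·y_dye + 5·y_cotton = 31.
This yields shadow prices y_dye = 4, y_cotton = 3.
Shadow price of dye = 4.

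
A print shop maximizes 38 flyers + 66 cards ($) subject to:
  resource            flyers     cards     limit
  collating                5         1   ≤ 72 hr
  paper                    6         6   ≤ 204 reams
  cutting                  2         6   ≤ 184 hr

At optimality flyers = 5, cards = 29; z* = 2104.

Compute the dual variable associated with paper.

Check each constraint at x*: collating 54/72 (slack 18); paper 204/204 (tight); cutting 184/184 (tight).
Slack constraints have shadow price 0 (complementary slackness).
Dual feasibility on the basic columns requires 6·y_paper + 2·y_cutting = 38, 6·y_paper + 6·y_cutting = 66.
→ y_paper = 4 and y_cutting = 7.
Shadow price of paper = 4.

4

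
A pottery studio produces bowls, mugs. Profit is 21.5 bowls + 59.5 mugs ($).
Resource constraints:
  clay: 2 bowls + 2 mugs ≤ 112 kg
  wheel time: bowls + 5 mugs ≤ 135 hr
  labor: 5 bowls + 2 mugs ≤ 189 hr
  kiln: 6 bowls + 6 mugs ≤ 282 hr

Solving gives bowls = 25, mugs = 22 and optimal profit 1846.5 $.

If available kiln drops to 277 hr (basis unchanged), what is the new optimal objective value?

1836.5

Binding: wheel time and kiln. Non-binding: clay (18 unused), labor (20 unused).
Slack constraints have shadow price 0 (complementary slackness).
The binding rows give the dual system: 1·y_wheel time + 6·y_kiln = 21.5 and 5·y_wheel time + 6·y_kiln = 59.5.
Solving: y_wheel time = 9.5, y_kiln = 2.
Δz = y_kiln·Δb = 2 × (-5) = -10, so new z* = 1846.5 − 10 = 1836.5.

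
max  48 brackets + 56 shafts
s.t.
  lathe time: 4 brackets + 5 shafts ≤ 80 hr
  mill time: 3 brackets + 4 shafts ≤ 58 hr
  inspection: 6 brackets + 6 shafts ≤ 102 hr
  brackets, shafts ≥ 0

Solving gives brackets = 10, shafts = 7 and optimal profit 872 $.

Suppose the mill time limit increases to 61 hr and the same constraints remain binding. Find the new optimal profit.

Binding: mill time and inspection. Non-binding: lathe time (5 unused).
Slack constraints have shadow price 0 (complementary slackness).
From A_Bᵀ y = c: 3·y_mill time + 6·y_inspection = 48; 4·y_mill time + 6·y_inspection = 56.
→ y_mill time = 8 and y_inspection = 4.
Δz = y_mill time·Δb = 8 × (3) = 24, so new z* = 872 + 24 = 896.

896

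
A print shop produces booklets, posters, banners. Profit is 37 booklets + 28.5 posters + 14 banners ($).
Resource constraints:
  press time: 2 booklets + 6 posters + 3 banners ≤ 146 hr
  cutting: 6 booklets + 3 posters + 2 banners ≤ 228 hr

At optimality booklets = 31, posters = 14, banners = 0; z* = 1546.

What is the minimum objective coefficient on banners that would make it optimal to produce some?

Check each constraint at x*: press time 146/146 (tight); cutting 228/228 (tight).
Dual feasibility on the basic columns requires 2·y_press time + 6·y_cutting = 37, 6·y_press time + 3·y_cutting = 28.5.
This yields shadow prices y_press time = 2, y_cutting = 5.5.
banners enters the basis when its profit ≥ yᵀa₃ = 2·3 + 5.5·2 = 17.

17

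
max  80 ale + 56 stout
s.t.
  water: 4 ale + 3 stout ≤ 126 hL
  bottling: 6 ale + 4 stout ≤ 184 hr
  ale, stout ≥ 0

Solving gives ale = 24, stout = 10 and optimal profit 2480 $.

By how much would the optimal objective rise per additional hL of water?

Both water and bottling are binding at x*.
Dual feasibility on the basic columns requires 4·y_water + 6·y_bottling = 80, 3·y_water + 4·y_bottling = 56.
This yields shadow prices y_water = 8, y_bottling = 8.
Shadow price of water = 8.

8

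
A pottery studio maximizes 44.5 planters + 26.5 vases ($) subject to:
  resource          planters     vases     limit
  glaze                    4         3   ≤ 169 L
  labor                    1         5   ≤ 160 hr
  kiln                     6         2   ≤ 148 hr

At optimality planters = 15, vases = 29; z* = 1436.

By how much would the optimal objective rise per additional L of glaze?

Check each constraint at x*: glaze 147/169 (slack 22); labor 160/160 (tight); kiln 148/148 (tight).
By complementary slackness, y = 0 for the non-binding constraint.
Dual feasibility on the basic columns requires 1·y_labor + 6·y_kiln = 44.5, 5·y_labor + 2·y_kiln = 26.5.
This yields shadow prices y_labor = 2.5, y_kiln = 7.
Shadow price of glaze = 0.

0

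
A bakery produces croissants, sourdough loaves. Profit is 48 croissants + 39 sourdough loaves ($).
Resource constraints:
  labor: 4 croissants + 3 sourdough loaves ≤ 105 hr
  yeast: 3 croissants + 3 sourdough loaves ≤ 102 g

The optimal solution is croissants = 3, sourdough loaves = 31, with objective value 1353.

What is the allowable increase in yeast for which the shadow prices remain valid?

Binding constraints: labor, yeast. The basis is B = [[4,3],[3,3]] with det 3.
Per unit increase in yeast, x* moves by d = (-1, 1.3333).
The basis stays optimal until croissants reaches 0; allowable increase = 3 g.

3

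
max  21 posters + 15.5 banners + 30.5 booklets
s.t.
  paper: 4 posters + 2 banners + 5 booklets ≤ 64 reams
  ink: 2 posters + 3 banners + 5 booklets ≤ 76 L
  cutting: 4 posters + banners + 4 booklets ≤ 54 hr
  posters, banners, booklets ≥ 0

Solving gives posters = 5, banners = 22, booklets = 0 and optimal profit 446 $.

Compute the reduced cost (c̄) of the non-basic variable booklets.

At the optimum: paper uses 64 of 64 (binding); ink uses 76 of 76 (binding); cutting uses 42 of 54 (slack = 12).
Slack constraints have shadow price 0 (complementary slackness).
From A_Bᵀ y = c: 4·y_paper + 2·y_ink = 21; 2·y_paper + 3·y_ink = 15.5.
This yields shadow prices y_paper = 4, y_ink = 2.5.
Reduced cost of booklets: c₃ − yᵀa₃ = 30.5 − (4·5 + 2.5·5) = 30.5 − 32.5 = -2.

-2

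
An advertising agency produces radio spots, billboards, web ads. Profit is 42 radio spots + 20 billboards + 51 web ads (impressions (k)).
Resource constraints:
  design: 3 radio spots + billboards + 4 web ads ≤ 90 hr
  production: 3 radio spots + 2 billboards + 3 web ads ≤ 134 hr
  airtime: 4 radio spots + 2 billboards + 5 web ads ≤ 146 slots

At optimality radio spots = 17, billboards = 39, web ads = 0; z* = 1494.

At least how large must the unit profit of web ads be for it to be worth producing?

At the optimum: design uses 90 of 90 (binding); production uses 129 of 134 (slack = 5); airtime uses 146 of 146 (binding).
By complementary slackness, y = 0 for the non-binding constraint.
From A_Bᵀ y = c: 3·y_design + 4·y_airtime = 42; 1·y_design + 2·y_airtime = 20.
This yields shadow prices y_design = 2, y_airtime = 9.
web ads enters the basis when its profit ≥ yᵀa₃ = 2·4 + 9·5 = 53.

53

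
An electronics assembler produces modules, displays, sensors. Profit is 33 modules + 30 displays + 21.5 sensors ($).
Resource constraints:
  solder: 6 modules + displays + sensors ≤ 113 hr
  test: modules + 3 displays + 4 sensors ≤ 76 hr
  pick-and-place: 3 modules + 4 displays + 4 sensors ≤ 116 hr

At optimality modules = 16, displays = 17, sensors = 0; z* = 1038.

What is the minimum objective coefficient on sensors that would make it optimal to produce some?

Check each constraint at x*: solder 113/113 (tight); test 67/76 (slack 9); pick-and-place 116/116 (tight).
Since test is not tight, its dual is 0.
From A_Bᵀ y = c: 6·y_solder + 3·y_pick-and-place = 33; 1·y_solder + 4·y_pick-and-place = 30.
This yields shadow prices y_solder = 2, y_pick-and-place = 7.
sensors enters the basis when its profit ≥ yᵀa₃ = 2·1 + 7·4 = 30.

30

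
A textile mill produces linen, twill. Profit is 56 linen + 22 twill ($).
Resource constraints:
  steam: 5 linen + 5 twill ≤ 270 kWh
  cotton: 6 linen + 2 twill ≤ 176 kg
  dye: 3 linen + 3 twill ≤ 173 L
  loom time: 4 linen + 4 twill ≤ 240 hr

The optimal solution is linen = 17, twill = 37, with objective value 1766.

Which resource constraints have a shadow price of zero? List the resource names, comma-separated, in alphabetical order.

dye, loom time

steam: 270/270 (binding)
cotton: 176/176 (binding)
dye: 162/173 (slack 11)
loom time: 216/240 (slack 24)
By complementary slackness, a constraint with positive slack has shadow price 0 → dye, loom time.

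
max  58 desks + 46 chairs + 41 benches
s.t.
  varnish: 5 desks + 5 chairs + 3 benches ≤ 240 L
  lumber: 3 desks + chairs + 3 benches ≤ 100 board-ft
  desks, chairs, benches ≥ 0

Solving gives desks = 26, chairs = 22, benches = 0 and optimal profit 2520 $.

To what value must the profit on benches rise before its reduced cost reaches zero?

42

Both varnish and lumber are binding at x*.
From A_Bᵀ y = c: 5·y_varnish + 3·y_lumber = 58; 5·y_varnish + 1·y_lumber = 46.
Solving: y_varnish = 8, y_lumber = 6.
benches enters the basis when its profit ≥ yᵀa₃ = 8·3 + 6·3 = 42.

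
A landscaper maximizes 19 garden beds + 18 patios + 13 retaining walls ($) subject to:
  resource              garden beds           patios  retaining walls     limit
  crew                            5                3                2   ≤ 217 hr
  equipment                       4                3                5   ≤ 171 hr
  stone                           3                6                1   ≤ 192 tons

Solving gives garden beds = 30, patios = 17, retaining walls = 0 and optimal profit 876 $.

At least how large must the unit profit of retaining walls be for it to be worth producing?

21

Binding: equipment and stone. Non-binding: crew (16 unused).
By complementary slackness, y = 0 for the non-binding constraint.
The binding rows give the dual system: 4·y_equipment + 3·y_stone = 19 and 3·y_equipment + 6·y_stone = 18.
→ y_equipment = 4 and y_stone = 1.
retaining walls enters the basis when its profit ≥ yᵀa₃ = 4·5 + 1·1 = 21.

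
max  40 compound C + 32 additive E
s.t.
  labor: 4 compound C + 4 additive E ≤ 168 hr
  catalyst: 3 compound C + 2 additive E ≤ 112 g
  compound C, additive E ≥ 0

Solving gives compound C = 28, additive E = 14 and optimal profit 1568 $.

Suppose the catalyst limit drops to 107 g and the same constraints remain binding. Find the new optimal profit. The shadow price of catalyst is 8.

Δb = -5, so new z* = 1568 + (8)·(-5) = 1568 − 40 = 1528.

1528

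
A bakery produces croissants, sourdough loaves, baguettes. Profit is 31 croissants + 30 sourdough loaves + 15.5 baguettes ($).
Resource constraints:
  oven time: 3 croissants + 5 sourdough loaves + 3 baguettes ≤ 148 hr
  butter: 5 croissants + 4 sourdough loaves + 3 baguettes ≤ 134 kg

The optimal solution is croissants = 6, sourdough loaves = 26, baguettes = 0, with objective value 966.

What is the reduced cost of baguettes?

Both oven time and butter are binding at x*.
The binding rows give the dual system: 3·y_oven time + 5·y_butter = 31 and 5·y_oven time + 4·y_butter = 30.
This yields shadow prices y_oven time = 2, y_butter = 5.
Reduced cost of baguettes: c₃ − yᵀa₃ = 15.5 − (2·3 + 5·3) = 15.5 − 21 = -5.5.

-5.5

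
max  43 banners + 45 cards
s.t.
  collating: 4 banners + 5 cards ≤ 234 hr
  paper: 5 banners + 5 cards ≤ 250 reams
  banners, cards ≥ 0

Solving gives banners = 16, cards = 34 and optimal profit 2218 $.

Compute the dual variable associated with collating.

2

At the optimum: collating uses 234 of 234 (binding); paper uses 250 of 250 (binding).
Dual feasibility on the basic columns requires 4·y_collating + 5·y_paper = 43, 5·y_collating + 5·y_paper = 45.
→ y_collating = 2 and y_paper = 7.
Shadow price of collating = 2.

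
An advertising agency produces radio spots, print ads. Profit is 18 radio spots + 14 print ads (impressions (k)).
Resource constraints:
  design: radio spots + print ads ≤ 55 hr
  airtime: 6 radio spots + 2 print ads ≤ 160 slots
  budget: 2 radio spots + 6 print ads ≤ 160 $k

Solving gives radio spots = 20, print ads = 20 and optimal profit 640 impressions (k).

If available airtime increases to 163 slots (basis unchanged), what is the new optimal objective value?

647.5

Binding: airtime and budget. Non-binding: design (15 unused).
By complementary slackness, y = 0 for the non-binding constraint.
From A_Bᵀ y = c: 6·y_airtime + 2·y_budget = 18; 2·y_airtime + 6·y_budget = 14.
This yields shadow prices y_airtime = 2.5, y_budget = 1.5.
Δz = y_airtime·Δb = 2.5 × (3) = 7.5, so new z* = 640 + 7.5 = 647.5.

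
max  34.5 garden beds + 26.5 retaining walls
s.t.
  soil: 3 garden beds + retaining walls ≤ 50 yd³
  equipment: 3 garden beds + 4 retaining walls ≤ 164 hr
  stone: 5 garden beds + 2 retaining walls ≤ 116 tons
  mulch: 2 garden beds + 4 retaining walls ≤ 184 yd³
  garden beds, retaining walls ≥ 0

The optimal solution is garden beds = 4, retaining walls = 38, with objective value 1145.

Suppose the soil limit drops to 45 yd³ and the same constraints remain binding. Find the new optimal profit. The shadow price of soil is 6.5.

Δb = -5, so new z* = 1145 + (6.5)·(-5) = 1145 − 32.5 = 1112.5.

1112.5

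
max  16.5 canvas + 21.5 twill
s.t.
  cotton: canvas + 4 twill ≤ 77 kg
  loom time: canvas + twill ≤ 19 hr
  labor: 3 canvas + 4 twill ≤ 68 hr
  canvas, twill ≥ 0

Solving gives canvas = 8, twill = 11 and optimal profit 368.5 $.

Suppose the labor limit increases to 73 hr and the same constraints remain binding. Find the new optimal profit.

393.5

Binding: loom time and labor. Non-binding: cotton (25 unused).
By complementary slackness, y = 0 for the non-binding constraint.
From A_Bᵀ y = c: 1·y_loom time + 3·y_labor = 16.5; 1·y_loom time + 4·y_labor = 21.5.
Solving: y_loom time = 1.5, y_labor = 5.
Δz = y_labor·Δb = 5 × (5) = 25, so new z* = 368.5 + 25 = 393.5.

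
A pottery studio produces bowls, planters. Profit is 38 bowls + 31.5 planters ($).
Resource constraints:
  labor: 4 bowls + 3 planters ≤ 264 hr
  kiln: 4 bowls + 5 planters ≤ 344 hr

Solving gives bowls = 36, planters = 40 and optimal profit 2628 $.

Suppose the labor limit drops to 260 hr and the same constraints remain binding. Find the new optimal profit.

2596

Both labor and kiln are binding at x*.
From A_Bᵀ y = c: 4·y_labor + 4·y_kiln = 38; 3·y_labor + 5·y_kiln = 31.5.
→ y_labor = 8 and y_kiln = 1.5.
Δz = y_labor·Δb = 8 × (-4) = -32, so new z* = 2628 − 32 = 2596.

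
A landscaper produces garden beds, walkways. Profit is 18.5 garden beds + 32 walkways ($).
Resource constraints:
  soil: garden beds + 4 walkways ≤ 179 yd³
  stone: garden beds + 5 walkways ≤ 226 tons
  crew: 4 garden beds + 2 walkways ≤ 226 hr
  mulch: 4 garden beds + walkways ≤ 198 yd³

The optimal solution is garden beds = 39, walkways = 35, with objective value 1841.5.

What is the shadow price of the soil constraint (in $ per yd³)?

At the optimum: soil uses 179 of 179 (binding); stone uses 214 of 226 (slack = 12); crew uses 226 of 226 (binding); mulch uses 191 of 198 (slack = 7).
By complementary slackness, y = 0 for the non-binding constraints.
From A_Bᵀ y = c: 1·y_soil + 4·y_crew = 18.5; 4·y_soil + 2·y_crew = 32.
Solving: y_soil = 6.5, y_crew = 3.
Shadow price of soil = 6.5.

6.5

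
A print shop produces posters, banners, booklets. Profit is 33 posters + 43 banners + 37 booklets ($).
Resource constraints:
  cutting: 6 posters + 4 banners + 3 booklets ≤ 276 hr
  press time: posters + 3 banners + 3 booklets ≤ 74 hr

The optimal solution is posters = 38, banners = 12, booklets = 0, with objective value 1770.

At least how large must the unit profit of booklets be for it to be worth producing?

Check each constraint at x*: cutting 276/276 (tight); press time 74/74 (tight).
From A_Bᵀ y = c: 6·y_cutting + 1·y_press time = 33; 4·y_cutting + 3·y_press time = 43.
This yields shadow prices y_cutting = 4, y_press time = 9.
booklets enters the basis when its profit ≥ yᵀa₃ = 4·3 + 9·3 = 39.

39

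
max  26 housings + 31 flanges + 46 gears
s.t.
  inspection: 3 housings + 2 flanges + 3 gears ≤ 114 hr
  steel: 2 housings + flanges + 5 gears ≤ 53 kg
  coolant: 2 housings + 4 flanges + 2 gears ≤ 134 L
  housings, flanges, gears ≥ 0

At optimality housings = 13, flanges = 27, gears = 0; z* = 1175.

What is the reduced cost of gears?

Check each constraint at x*: inspection 93/114 (slack 21); steel 53/53 (tight); coolant 134/134 (tight).
Since inspection is not tight, its dual is 0.
From A_Bᵀ y = c: 2·y_steel + 2·y_coolant = 26; 1·y_steel + 4·y_coolant = 31.
→ y_steel = 7 and y_coolant = 6.
Reduced cost of gears: c₃ − yᵀa₃ = 46 − (7·5 + 6·2) = 46 − 47 = -1.

-1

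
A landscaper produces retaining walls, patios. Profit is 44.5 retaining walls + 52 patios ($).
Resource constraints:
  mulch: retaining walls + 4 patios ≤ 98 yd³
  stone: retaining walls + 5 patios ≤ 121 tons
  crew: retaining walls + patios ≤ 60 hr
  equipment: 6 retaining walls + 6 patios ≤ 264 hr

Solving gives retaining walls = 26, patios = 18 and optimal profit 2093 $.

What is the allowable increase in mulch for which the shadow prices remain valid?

Binding constraints: mulch, equipment. The basis is B = [[1,4],[6,6]] with det -18.
Per unit increase in mulch, x* moves by d = (-0.3333, 0.3333).
The basis stays optimal until stone becomes binding; allowable increase = 3.75 yd³.

3.75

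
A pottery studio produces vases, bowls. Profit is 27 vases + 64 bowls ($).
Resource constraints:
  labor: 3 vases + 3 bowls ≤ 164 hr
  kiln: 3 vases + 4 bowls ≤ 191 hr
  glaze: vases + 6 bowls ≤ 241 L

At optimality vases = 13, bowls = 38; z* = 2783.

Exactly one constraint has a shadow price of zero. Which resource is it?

labor: 153/164 (slack 11)
kiln: 191/191 (binding)
glaze: 241/241 (binding)
By complementary slackness, a constraint with positive slack has shadow price 0 → labor.

labor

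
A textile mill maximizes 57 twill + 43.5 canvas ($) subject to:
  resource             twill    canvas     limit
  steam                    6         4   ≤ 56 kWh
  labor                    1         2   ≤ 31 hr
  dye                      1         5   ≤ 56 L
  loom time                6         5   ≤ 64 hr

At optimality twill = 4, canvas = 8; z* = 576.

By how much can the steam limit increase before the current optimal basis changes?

Binding constraints: steam, loom time. The basis is B = [[6,4],[6,5]] with det 6.
Per unit increase in steam, x* moves by d = (0.8333, -1).
The basis stays optimal until canvas reaches 0; allowable increase = 8 kWh.

8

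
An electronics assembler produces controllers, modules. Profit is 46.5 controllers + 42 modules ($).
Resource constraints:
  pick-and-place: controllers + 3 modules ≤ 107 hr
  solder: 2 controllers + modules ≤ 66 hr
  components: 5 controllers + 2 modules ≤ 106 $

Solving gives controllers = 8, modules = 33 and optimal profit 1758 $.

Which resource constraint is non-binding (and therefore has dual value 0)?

pick-and-place: 107/107 (binding)
solder: 49/66 (slack 17)
components: 106/106 (binding)
By complementary slackness, a constraint with positive slack has shadow price 0 → solder.

solder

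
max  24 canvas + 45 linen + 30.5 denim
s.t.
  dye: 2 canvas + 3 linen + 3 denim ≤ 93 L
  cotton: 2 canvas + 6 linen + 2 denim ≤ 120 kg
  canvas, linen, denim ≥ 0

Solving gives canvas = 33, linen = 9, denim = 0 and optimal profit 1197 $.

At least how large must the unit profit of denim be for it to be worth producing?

Both dye and cotton are binding at x*.
Dual feasibility on the basic columns requires 2·y_dye + 2·y_cotton = 24, 3·y_dye + 6·y_cotton = 45.
Solving: y_dye = 9, y_cotton = 3.
denim enters the basis when its profit ≥ yᵀa₃ = 9·3 + 3·2 = 33.

33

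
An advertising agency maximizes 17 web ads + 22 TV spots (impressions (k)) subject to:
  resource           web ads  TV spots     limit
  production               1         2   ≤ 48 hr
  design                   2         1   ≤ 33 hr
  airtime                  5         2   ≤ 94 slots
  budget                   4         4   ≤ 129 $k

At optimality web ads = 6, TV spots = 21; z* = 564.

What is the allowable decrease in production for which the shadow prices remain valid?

Binding constraints: production, design. The basis is B = [[1,2],[2,1]] with det -3.
Per unit decrease in production, x* moves by d = (0.3333, -0.6667).
The basis stays optimal until TV spots reaches 0; allowable decrease = 31.5 hr.

31.5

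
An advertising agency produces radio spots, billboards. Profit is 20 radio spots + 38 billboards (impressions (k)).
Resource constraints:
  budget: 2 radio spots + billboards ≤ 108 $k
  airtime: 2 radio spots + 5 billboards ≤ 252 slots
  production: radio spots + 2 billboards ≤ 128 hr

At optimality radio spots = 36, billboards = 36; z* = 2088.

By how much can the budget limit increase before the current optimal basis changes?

Binding constraints: budget, airtime. The basis is B = [[2,1],[2,5]] with det 8.
Per unit increase in budget, x* moves by d = (0.625, -0.25).
The basis stays optimal until billboards reaches 0; allowable increase = 144 $k.

144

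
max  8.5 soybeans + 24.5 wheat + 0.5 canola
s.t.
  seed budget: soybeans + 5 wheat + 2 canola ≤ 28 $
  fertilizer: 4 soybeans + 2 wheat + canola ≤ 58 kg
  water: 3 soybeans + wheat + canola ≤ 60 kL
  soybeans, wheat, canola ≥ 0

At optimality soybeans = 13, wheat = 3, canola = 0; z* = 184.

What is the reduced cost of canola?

-9.5

At the optimum: seed budget uses 28 of 28 (binding); fertilizer uses 58 of 58 (binding); water uses 42 of 60 (slack = 18).
Slack constraints have shadow price 0 (complementary slackness).
The binding rows give the dual system: 1·y_seed budget + 4·y_fertilizer = 8.5 and 5·y_seed budget + 2·y_fertilizer = 24.5.
→ y_seed budget = 4.5 and y_fertilizer = 1.
Reduced cost of canola: c₃ − yᵀa₃ = 0.5 − (4.5·2 + 1·1) = 0.5 − 10 = -9.5.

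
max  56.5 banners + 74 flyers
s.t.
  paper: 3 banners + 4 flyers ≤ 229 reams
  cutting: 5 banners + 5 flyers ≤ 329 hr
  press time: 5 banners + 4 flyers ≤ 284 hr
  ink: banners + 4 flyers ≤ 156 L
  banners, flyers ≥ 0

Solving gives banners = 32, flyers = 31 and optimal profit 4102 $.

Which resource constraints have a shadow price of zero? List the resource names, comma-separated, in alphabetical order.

paper: 220/229 (slack 9)
cutting: 315/329 (slack 14)
press time: 284/284 (binding)
ink: 156/156 (binding)
By complementary slackness, a constraint with positive slack has shadow price 0 → cutting, paper.

cutting, paper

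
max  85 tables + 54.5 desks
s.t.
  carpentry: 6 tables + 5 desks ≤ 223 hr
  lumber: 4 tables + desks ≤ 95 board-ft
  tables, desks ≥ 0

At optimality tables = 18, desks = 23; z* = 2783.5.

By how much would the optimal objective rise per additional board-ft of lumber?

7

Both carpentry and lumber are binding at x*.
From A_Bᵀ y = c: 6·y_carpentry + 4·y_lumber = 85; 5·y_carpentry + 1·y_lumber = 54.5.
This yields shadow prices y_carpentry = 9.5, y_lumber = 7.
Shadow price of lumber = 7.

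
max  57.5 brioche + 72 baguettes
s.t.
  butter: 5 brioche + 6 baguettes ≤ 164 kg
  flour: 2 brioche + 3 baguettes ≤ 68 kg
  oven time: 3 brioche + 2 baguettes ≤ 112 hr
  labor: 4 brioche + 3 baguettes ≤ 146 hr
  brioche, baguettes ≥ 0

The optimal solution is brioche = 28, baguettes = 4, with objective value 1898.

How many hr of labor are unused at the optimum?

labor used = 4·28 + 3·4 = 124; slack = 146 − 124 = 22.

22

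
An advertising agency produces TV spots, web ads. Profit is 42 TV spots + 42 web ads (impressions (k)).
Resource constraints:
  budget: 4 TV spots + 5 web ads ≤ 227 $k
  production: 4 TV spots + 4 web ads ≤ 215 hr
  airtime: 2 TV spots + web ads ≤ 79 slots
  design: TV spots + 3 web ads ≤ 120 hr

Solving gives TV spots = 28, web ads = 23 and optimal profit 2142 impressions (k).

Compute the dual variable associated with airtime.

7

Check each constraint at x*: budget 227/227 (tight); production 204/215 (slack 11); airtime 79/79 (tight); design 97/120 (slack 23).
Slack constraints have shadow price 0 (complementary slackness).
Dual feasibility on the basic columns requires 4·y_budget + 2·y_airtime = 42, 5·y_budget + 1·y_airtime = 42.
Solving: y_budget = 7, y_airtime = 7.
Shadow price of airtime = 7.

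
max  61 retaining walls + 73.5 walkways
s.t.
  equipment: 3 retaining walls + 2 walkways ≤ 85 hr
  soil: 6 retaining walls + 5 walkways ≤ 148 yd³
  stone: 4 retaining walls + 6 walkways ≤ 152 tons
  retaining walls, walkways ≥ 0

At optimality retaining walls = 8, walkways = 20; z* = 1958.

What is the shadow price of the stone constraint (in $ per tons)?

Check each constraint at x*: equipment 64/85 (slack 21); soil 148/148 (tight); stone 152/152 (tight).
Slack constraints have shadow price 0 (complementary slackness).
Dual feasibility on the basic columns requires 6·y_soil + 4·y_stone = 61, 5·y_soil + 6·y_stone = 73.5.
This yields shadow prices y_soil = 4.5, y_stone = 8.5.
Shadow price of stone = 8.5.

8.5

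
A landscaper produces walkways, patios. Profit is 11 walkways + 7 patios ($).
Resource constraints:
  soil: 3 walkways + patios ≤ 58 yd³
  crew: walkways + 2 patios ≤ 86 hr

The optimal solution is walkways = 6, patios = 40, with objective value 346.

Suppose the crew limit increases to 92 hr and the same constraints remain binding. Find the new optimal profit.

At the optimum: soil uses 58 of 58 (binding); crew uses 86 of 86 (binding).
Dual feasibility on the basic columns requires 3·y_soil + 1·y_crew = 11, 1·y_soil + 2·y_crew = 7.
→ y_soil = 3 and y_crew = 2.
Δz = y_crew·Δb = 2 × (6) = 12, so new z* = 346 + 12 = 358.

358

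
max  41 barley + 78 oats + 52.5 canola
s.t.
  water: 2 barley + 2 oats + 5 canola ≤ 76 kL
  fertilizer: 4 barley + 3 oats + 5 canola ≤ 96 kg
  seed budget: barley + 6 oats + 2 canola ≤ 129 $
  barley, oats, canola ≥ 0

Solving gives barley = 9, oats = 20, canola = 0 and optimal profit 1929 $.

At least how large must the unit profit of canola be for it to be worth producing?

At the optimum: water uses 58 of 76 (slack = 18); fertilizer uses 96 of 96 (binding); seed budget uses 129 of 129 (binding).
Slack constraints have shadow price 0 (complementary slackness).
The binding rows give the dual system: 4·y_fertilizer + 1·y_seed budget = 41 and 3·y_fertilizer + 6·y_seed budget = 78.
This yields shadow prices y_fertilizer = 8, y_seed budget = 9.
canola enters the basis when its profit ≥ yᵀa₃ = 8·5 + 9·2 = 58.

58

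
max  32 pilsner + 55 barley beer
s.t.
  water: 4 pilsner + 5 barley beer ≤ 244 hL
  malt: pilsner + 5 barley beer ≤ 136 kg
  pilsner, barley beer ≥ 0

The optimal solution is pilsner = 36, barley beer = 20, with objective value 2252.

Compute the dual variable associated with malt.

Both water and malt are binding at x*.
Dual feasibility on the basic columns requires 4·y_water + 1·y_malt = 32, 5·y_water + 5·y_malt = 55.
This yields shadow prices y_water = 7, y_malt = 4.
Shadow price of malt = 4.

4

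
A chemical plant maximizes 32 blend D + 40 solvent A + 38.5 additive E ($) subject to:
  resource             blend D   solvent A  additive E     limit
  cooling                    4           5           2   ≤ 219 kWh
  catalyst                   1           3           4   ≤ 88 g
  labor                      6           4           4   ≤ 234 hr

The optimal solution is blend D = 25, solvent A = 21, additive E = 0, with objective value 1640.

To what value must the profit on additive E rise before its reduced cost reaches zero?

Check each constraint at x*: cooling 205/219 (slack 14); catalyst 88/88 (tight); labor 234/234 (tight).
Since cooling is not tight, its dual is 0.
Dual feasibility on the basic columns requires 1·y_catalyst + 6·y_labor = 32, 3·y_catalyst + 4·y_labor = 40.
→ y_catalyst = 8 and y_labor = 4.
additive E enters the basis when its profit ≥ yᵀa₃ = 8·4 + 4·4 = 48.

48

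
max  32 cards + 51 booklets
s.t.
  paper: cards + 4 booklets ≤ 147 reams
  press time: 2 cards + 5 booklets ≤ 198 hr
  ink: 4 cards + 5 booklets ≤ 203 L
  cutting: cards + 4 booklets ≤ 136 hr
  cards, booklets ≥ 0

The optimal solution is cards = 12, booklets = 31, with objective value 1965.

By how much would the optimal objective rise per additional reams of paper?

Binding: ink and cutting. Non-binding: paper (11 unused), press time (19 unused).
By complementary slackness, y = 0 for the non-binding constraints.
Dual feasibility on the basic columns requires 4·y_ink + 1·y_cutting = 32, 5·y_ink + 4·y_cutting = 51.
→ y_ink = 7 and y_cutting = 4.
Shadow price of paper = 0.

0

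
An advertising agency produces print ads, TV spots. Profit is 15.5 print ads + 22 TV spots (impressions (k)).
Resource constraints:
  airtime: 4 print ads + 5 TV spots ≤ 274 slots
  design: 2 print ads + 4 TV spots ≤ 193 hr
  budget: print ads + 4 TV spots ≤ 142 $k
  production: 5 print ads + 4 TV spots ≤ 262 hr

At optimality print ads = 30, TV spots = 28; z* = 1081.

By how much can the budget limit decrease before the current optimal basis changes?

Binding constraints: budget, production. The basis is B = [[1,4],[5,4]] with det -16.
Per unit decrease in budget, x* moves by d = (0.25, -0.3125).
The basis stays optimal until TV spots reaches 0; allowable decrease = 89.6 $k.

89.6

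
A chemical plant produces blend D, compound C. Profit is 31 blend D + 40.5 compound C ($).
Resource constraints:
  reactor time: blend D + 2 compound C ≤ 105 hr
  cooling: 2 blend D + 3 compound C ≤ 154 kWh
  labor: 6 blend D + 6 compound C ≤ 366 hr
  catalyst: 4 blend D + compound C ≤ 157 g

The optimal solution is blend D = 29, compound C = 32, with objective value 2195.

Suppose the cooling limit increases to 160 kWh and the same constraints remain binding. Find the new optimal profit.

At the optimum: reactor time uses 93 of 105 (slack = 12); cooling uses 154 of 154 (binding); labor uses 366 of 366 (binding); catalyst uses 148 of 157 (slack = 9).
By complementary slackness, y = 0 for the non-binding constraints.
From A_Bᵀ y = c: 2·y_cooling + 6·y_labor = 31; 3·y_cooling + 6·y_labor = 40.5.
→ y_cooling = 9.5 and y_labor = 2.
Δz = y_cooling·Δb = 9.5 × (6) = 57, so new z* = 2195 + 57 = 2252.

2252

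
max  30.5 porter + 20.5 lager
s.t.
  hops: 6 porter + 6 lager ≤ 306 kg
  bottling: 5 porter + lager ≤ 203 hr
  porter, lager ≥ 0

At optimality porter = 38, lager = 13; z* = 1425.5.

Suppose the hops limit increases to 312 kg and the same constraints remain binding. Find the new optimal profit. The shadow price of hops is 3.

1443.5

Δb = 6, so new z* = 1425.5 + (3)·(6) = 1425.5 + 18 = 1443.5.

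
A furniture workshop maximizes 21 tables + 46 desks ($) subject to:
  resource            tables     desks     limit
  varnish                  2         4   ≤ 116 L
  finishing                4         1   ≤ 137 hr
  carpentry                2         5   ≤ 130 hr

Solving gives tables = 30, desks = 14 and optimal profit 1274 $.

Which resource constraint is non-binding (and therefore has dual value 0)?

varnish: 116/116 (binding)
finishing: 134/137 (slack 3)
carpentry: 130/130 (binding)
By complementary slackness, a constraint with positive slack has shadow price 0 → finishing.

finishing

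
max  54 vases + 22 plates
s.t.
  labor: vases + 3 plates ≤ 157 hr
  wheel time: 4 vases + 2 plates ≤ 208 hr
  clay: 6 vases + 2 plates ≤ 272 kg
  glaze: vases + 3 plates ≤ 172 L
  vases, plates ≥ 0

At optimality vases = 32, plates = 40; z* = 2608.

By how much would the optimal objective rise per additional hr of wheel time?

At the optimum: labor uses 152 of 157 (slack = 5); wheel time uses 208 of 208 (binding); clay uses 272 of 272 (binding); glaze uses 152 of 172 (slack = 20).
Since labor, glaze are not tight, their duals are 0.
The binding rows give the dual system: 4·y_wheel time + 6·y_clay = 54 and 2·y_wheel time + 2·y_clay = 22.
This yields shadow prices y_wheel time = 6, y_clay = 5.
Shadow price of wheel time = 6.

6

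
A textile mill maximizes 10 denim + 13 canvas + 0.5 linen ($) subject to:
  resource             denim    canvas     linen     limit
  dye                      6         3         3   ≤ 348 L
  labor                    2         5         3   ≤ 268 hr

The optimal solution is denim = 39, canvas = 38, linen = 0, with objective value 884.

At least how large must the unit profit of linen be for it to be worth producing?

9

Both dye and labor are binding at x*.
From A_Bᵀ y = c: 6·y_dye + 2·y_labor = 10; 3·y_dye + 5·y_labor = 13.
This yields shadow prices y_dye = 1, y_labor = 2.
linen enters the basis when its profit ≥ yᵀa₃ = 1·3 + 2·3 = 9.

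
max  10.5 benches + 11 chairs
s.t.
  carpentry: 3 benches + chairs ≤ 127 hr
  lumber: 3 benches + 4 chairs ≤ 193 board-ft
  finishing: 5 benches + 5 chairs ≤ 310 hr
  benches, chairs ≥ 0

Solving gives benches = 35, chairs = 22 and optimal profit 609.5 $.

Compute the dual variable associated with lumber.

2.5

Check each constraint at x*: carpentry 127/127 (tight); lumber 193/193 (tight); finishing 285/310 (slack 25).
By complementary slackness, y = 0 for the non-binding constraint.
The binding rows give the dual system: 3·y_carpentry + 3·y_lumber = 10.5 and 1·y_carpentry + 4·y_lumber = 11.
→ y_carpentry = 1 and y_lumber = 2.5.
Shadow price of lumber = 2.5.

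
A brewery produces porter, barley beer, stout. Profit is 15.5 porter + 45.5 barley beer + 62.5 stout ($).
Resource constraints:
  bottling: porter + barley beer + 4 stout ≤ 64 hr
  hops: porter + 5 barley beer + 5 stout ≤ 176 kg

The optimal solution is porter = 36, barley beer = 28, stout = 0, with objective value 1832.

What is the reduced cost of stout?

-7

Both bottling and hops are binding at x*.
From A_Bᵀ y = c: 1·y_bottling + 1·y_hops = 15.5; 1·y_bottling + 5·y_hops = 45.5.
→ y_bottling = 8 and y_hops = 7.5.
Reduced cost of stout: c₃ − yᵀa₃ = 62.5 − (8·4 + 7.5·5) = 62.5 − 69.5 = -7.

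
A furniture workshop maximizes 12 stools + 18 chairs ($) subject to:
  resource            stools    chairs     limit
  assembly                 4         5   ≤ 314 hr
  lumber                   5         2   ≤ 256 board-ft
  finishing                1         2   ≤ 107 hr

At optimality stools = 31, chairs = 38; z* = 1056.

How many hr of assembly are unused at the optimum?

0

assembly used = 4·31 + 5·38 = 314; slack = 314 − 314 = 0.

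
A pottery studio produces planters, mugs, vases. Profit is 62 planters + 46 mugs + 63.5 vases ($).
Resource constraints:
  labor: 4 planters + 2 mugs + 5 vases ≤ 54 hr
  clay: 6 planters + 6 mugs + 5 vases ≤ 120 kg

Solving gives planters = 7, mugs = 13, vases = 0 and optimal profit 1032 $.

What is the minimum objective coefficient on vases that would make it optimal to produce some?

Both labor and clay are binding at x*.
Dual feasibility on the basic columns requires 4·y_labor + 6·y_clay = 62, 2·y_labor + 6·y_clay = 46.
Solving: y_labor = 8, y_clay = 5.
vases enters the basis when its profit ≥ yᵀa₃ = 8·5 + 5·5 = 65.

65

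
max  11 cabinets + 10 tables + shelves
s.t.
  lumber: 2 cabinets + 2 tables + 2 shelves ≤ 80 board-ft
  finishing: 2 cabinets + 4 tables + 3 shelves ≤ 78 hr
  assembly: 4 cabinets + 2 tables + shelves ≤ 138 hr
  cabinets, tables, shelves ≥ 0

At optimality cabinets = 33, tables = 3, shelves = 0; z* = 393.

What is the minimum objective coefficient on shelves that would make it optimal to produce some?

6.5

Check each constraint at x*: lumber 72/80 (slack 8); finishing 78/78 (tight); assembly 138/138 (tight).
By complementary slackness, y = 0 for the non-binding constraint.
The binding rows give the dual system: 2·y_finishing + 4·y_assembly = 11 and 4·y_finishing + 2·y_assembly = 10.
Solving: y_finishing = 1.5, y_assembly = 2.
shelves enters the basis when its profit ≥ yᵀa₃ = 1.5·3 + 2·1 = 6.5.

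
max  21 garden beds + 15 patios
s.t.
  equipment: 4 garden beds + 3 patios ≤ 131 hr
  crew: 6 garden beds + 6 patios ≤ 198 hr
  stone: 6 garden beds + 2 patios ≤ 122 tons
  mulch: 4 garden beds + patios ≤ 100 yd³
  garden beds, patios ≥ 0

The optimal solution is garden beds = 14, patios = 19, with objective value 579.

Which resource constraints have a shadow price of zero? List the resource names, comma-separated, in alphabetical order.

equipment, mulch

equipment: 113/131 (slack 18)
crew: 198/198 (binding)
stone: 122/122 (binding)
mulch: 75/100 (slack 25)
By complementary slackness, a constraint with positive slack has shadow price 0 → equipment, mulch.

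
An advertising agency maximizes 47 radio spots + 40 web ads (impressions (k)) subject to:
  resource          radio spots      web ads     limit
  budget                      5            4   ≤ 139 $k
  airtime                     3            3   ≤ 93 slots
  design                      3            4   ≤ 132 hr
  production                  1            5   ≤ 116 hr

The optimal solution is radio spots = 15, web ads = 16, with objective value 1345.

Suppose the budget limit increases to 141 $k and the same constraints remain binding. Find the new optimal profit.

1359

Check each constraint at x*: budget 139/139 (tight); airtime 93/93 (tight); design 109/132 (slack 23); production 95/116 (slack 21).
By complementary slackness, y = 0 for the non-binding constraints.
The binding rows give the dual system: 5·y_budget + 3·y_airtime = 47 and 4·y_budget + 3·y_airtime = 40.
Solving: y_budget = 7, y_airtime = 4.
Δz = y_budget·Δb = 7 × (2) = 14, so new z* = 1345 + 14 = 1359.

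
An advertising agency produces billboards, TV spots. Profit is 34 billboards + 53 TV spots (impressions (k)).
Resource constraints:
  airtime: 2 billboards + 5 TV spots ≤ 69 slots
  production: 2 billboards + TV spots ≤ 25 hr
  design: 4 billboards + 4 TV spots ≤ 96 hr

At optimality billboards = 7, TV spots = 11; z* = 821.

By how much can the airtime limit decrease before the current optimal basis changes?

44

Binding constraints: airtime, production. The basis is B = [[2,5],[2,1]] with det -8.
Per unit decrease in airtime, x* moves by d = (0.125, -0.25).
The basis stays optimal until TV spots reaches 0; allowable decrease = 44 slots.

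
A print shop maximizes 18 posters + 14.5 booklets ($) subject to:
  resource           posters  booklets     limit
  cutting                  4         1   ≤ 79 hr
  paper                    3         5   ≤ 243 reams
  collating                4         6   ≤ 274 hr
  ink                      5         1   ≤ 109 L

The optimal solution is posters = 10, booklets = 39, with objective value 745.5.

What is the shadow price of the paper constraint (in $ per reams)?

At the optimum: cutting uses 79 of 79 (binding); paper uses 225 of 243 (slack = 18); collating uses 274 of 274 (binding); ink uses 89 of 109 (slack = 20).
By complementary slackness, y = 0 for the non-binding constraints.
Dual feasibility on the basic columns requires 4·y_cutting + 4·y_collating = 18, 1·y_cutting + 6·y_collating = 14.5.
Solving: y_cutting = 2.5, y_collating = 2.
Shadow price of paper = 0.

0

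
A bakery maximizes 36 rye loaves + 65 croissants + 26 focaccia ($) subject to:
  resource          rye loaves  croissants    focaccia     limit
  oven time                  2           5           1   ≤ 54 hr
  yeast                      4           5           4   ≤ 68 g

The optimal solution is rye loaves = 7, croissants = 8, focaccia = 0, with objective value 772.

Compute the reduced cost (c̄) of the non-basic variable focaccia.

Both oven time and yeast are binding at x*.
The binding rows give the dual system: 2·y_oven time + 4·y_yeast = 36 and 5·y_oven time + 5·y_yeast = 65.
→ y_oven time = 8 and y_yeast = 5.
Reduced cost of focaccia: c₃ − yᵀa₃ = 26 − (8·1 + 5·4) = 26 − 28 = -2.

-2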